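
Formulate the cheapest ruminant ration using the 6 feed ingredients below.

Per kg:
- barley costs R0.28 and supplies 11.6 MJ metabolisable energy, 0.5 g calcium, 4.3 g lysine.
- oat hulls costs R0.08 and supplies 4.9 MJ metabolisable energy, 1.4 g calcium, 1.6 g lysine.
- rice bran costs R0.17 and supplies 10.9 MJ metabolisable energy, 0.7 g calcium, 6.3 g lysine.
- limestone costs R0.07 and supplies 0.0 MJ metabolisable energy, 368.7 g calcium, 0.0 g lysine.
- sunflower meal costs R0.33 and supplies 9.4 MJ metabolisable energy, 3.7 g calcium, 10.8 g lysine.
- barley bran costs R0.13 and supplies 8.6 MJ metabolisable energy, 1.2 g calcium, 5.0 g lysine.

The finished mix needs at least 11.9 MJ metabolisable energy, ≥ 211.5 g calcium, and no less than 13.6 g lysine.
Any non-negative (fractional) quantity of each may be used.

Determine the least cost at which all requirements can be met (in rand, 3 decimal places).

R0.393

Let x1 = kg of barley, x2 = kg of oat hulls, x3 = kg of rice bran, x4 = kg of limestone, x5 = kg of sunflower meal, x6 = kg of barley bran.
Minimise 0.28x1 + 0.08x2 + 0.17x3 + 0.07x4 + 0.33x5 + 0.13x6 subject to:
  11.6x1 + 4.9x2 + 10.9x3 + 9.4x5 + 8.6x6 ≥ 11.9   (metabolisable energy)
  0.5x1 + 1.4x2 + 0.7x3 + 368.7x4 + 3.7x5 + 1.2x6 ≥ 211.5   (calcium)
  4.3x1 + 1.6x2 + 6.3x3 + 10.8x5 + 5x6 ≥ 13.6   (lysine)
  x1, x2, x3, x4, x5, x6 ≥ 0.
The cheapest feasible vertex uses only limestone, barley bran; barley, oat hulls, rice bran, sunflower meal are not used. There the calcium and lysine constraints are tight.
Solving gives x4 = 0.5648, x6 = 2.72.
Hence cost = 0.07·0.5648 + 0.13·2.72 = R0.39314.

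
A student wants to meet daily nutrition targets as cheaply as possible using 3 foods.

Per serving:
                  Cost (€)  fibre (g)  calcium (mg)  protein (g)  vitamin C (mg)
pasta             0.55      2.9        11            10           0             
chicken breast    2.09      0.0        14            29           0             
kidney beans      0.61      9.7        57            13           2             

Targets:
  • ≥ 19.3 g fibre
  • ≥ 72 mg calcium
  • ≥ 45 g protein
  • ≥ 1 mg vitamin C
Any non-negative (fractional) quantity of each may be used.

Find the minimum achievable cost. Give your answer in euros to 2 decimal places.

€2.11

Treat it as an LP. Let x1 = servings of pasta, x2 = servings of chicken breast, x3 = servings of kidney beans.
Minimise 0.55x1 + 2.09x2 + 0.61x3 s.t.:
  2.9x1 + 9.7x3 ≥ 19.3   (fibre)
  11x1 + 14x2 + 57x3 ≥ 72   (calcium)
  10x1 + 29x2 + 13x3 ≥ 45   (protein)
  2x3 ≥ 1   (vitamin C)
  x1, x2, x3 ≥ 0.
The minimum-cost mix takes nothing from pasta, chicken breast — only kidney beans. There the protein constraint is tight.
Optimal quantities: kidney beans = 3.462 servings.
Hence cost = 0.61·3.462 = €2.1118.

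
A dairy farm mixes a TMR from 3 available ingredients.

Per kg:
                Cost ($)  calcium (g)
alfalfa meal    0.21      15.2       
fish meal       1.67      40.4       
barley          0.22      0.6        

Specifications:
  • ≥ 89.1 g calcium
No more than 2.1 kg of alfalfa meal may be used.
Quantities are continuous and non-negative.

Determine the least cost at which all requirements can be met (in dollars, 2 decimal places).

$2.80

Treat it as an LP. Let x1 = kg of alfalfa meal, x2 = kg of fish meal, x3 = kg of barley.
Minimise 0.21x1 + 1.67x2 + 0.22x3 with:
  15.2x1 + 40.4x2 + 0.6x3 ≥ 89.1   (calcium)
  x1 ≤ 2.1
  x1, x2, x3 ≥ 0.
The cheapest feasible vertex uses only alfalfa meal, fish meal; barley is not used. There the calcium and the alfalfa meal cap constraints are tight.
That vertex is x1 = 2.1, x2 = 1.415.
Objective = 0.21·2.1 + 1.67·1.415 = 2.8041.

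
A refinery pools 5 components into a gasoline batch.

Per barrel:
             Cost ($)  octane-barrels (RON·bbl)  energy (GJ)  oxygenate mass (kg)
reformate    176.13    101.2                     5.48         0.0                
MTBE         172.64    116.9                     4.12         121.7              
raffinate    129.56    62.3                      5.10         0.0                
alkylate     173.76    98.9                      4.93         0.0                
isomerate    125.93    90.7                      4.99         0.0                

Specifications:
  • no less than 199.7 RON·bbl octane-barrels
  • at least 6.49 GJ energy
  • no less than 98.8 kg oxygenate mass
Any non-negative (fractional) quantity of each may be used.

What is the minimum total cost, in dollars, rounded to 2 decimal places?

Let x1 = barrels of reformate, x2 = barrels of MTBE, x3 = barrels of raffinate, x4 = barrels of alkylate, x5 = barrels of isomerate.
min 176.13x1 + 172.64x2 + 129.56x3 + 173.76x4 + 125.93x5 s.t.:
  101.2x1 + 116.9x2 + 62.3x3 + 98.9x4 + 90.7x5 ≥ 199.7   (octane-barrels)
  5.48x1 + 4.12x2 + 5.1x3 + 4.93x4 + 4.99x5 ≥ 6.49   (energy)
  121.7x2 ≥ 98.8   (oxygenate mass)
  x1, x2, x3, x4, x5 ≥ 0.
At the optimum only MTBE, isomerate are positive (reformate, raffinate, alkylate = 0). The octane-barrels and oxygenate mass requirements are met with equality.
Solving gives x2 = 0.811832, x5 = 1.15542.
Total cost: 172.64·0.811832 + 125.93·1.15542 = 285.6567.

$285.66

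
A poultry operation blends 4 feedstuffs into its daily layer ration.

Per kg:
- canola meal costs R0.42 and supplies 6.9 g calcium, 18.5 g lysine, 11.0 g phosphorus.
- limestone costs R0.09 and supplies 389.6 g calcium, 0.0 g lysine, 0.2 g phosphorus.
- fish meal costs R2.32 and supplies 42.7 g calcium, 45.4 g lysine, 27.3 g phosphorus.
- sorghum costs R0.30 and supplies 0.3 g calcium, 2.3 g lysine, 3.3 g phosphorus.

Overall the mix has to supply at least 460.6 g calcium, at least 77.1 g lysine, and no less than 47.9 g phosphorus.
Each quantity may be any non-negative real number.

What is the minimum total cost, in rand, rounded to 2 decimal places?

This is a linear program. Let x1 = kg of canola meal, x2 = kg of limestone, x3 = kg of fish meal, x4 = kg of sorghum.
Minimize 0.42x1 + 0.09x2 + 2.32x3 + 0.3x4 s.t.:
  6.9x1 + 389.6x2 + 42.7x3 + 0.3x4 ≥ 460.6   (calcium)
  18.5x1 + 45.4x3 + 2.3x4 ≥ 77.1   (lysine)
  11x1 + 0.2x2 + 27.3x3 + 3.3x4 ≥ 47.9   (phosphorus)
  x1, x2, x3, x4 ≥ 0.
At the optimum only canola meal, limestone are positive (fish meal, sorghum = 0). There the calcium and phosphorus constraints are tight.
Solving gives x1 = 4.334, x2 = 1.105.
Cost = 0.42·4.334 + 0.09·1.105 = 1.9197.

R1.92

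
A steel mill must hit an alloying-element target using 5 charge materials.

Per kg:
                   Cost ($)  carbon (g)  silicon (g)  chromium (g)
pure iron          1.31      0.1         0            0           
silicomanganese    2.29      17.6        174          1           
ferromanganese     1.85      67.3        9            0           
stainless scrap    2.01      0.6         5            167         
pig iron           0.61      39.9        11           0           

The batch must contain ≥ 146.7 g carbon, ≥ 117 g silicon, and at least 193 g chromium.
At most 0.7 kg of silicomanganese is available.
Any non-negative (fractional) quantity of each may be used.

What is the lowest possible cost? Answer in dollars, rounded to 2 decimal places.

$5.40

Treat it as an LP. Let x1 = kg of pure iron, x2 = kg of silicomanganese, x3 = kg of ferromanganese, x4 = kg of stainless scrap, x5 = kg of pig iron.
Minimize 1.31x1 + 2.29x2 + 1.85x3 + 2.01x4 + 0.61x5 with:
  0.1x1 + 17.6x2 + 67.3x3 + 0.6x4 + 39.9x5 ≥ 146.7   (carbon)
  174x2 + 9x3 + 5x4 + 11x5 ≥ 117   (silicon)
  1x2 + 167x4 ≥ 193   (chromium)
  x2 ≤ 0.7
  x1, x2, x3, x4, x5 ≥ 0.
The minimum-cost mix takes nothing from pure iron, ferromanganese — only silicomanganese, stainless scrap, pig iron. There the carbon, silicon, chromium constraints are tight.
That vertex is x2 = 0.4196, x4 = 1.153, x5 = 3.474.
Cost = 2.29·0.4196 + 2.01·1.153 + 0.61·3.474 = 5.3976.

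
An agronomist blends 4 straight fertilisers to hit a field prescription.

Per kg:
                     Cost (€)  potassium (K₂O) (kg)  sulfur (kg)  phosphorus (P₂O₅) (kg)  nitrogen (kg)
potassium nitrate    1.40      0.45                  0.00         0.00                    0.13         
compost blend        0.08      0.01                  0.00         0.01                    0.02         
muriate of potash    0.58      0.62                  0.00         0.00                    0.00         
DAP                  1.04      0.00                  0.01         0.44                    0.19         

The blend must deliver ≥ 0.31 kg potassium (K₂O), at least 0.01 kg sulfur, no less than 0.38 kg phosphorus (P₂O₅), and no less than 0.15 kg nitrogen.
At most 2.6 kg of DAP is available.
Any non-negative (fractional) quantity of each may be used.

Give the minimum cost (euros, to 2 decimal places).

Set it up as a linear program. Let x1 = kg of potassium nitrate, x2 = kg of compost blend, x3 = kg of muriate of potash, x4 = kg of DAP.
Minimize 1.4x1 + 0.08x2 + 0.58x3 + 1.04x4 with:
  0.45x1 + 0.01x2 + 0.62x3 ≥ 0.31   (potassium (K₂O))
  0.01x4 ≥ 0.01   (sulfur)
  0.01x2 + 0.44x4 ≥ 0.38   (phosphorus (P₂O₅))
  0.13x1 + 0.02x2 + 0.19x4 ≥ 0.15   (nitrogen)
  x4 ≤ 2.6
  x1, x2, x3, x4 ≥ 0.
At the optimum only muriate of potash, DAP are positive (potassium nitrate, compost blend = 0). The potassium (K₂O) and sulfur requirements are met with equality.
Optimal quantities: muriate of potash = 0.5 kg, DAP = 1 kg.
Cost = 0.58·0.5 + 1.04·1 = 1.3300.

€1.33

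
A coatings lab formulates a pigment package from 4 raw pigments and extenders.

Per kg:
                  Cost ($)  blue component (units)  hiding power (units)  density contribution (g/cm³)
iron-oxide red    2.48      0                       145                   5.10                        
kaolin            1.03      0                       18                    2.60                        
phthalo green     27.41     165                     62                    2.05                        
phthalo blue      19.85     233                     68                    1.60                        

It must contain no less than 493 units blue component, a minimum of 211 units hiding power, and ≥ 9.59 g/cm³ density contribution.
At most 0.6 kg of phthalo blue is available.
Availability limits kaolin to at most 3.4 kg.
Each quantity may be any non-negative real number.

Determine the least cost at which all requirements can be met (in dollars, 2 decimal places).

Treat it as an LP. Let x1 = kg of iron-oxide red, x2 = kg of kaolin, x3 = kg of phthalo green, x4 = kg of phthalo blue.
Minimize 2.48x1 + 1.03x2 + 27.41x3 + 19.85x4 subject to:
  165x3 + 233x4 ≥ 493   (blue component)
  145x1 + 18x2 + 62x3 + 68x4 ≥ 211   (hiding power)
  5.1x1 + 2.6x2 + 2.05x3 + 1.6x4 ≥ 9.59   (density contribution)
  x4 ≤ 0.6
  x2 ≤ 3.4
  x1, x2, x3, x4 ≥ 0.
All 4 inputs are positive at the optimum. There the blue component, hiding power, density contribution, the phthalo blue cap constraints are tight.
Optimal quantities: iron-oxide red = 0.073993 kg, kaolin = 1.4863 kg, phthalo green = 2.1406 kg, phthalo blue = 0.6 kg.
Hence cost = 2.48·0.073993 + 1.03·1.4863 + 27.41·2.1406 + 19.85·0.6 = $72.2982.

$72.30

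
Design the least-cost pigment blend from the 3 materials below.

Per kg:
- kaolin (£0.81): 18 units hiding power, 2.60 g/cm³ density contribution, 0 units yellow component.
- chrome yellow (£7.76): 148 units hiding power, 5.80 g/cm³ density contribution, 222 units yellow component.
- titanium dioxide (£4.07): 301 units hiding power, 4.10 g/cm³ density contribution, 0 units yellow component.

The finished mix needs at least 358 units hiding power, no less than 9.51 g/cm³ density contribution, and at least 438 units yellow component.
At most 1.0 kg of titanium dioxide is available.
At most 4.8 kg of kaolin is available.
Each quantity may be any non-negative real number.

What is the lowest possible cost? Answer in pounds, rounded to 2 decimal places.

£16.20

Let x1 = kg of kaolin, x2 = kg of chrome yellow, x3 = kg of titanium dioxide.
Minimize 0.81x1 + 7.76x2 + 4.07x3 with:
  18x1 + 148x2 + 301x3 ≥ 358   (hiding power)
  2.6x1 + 5.8x2 + 4.1x3 ≥ 9.51   (density contribution)
  222x2 ≥ 438   (yellow component)
  x3 ≤ 1
  x1 ≤ 4.8
  x1, x2, x3 ≥ 0.
At the optimum only chrome yellow, titanium dioxide are positive (kaolin = 0). Binding constraints: hiding power and yellow component.
So chrome yellow = 1.973 kg, titanium dioxide = 0.2193 kg.
Objective = 7.76·1.973 + 4.07·0.2193 = 16.2030.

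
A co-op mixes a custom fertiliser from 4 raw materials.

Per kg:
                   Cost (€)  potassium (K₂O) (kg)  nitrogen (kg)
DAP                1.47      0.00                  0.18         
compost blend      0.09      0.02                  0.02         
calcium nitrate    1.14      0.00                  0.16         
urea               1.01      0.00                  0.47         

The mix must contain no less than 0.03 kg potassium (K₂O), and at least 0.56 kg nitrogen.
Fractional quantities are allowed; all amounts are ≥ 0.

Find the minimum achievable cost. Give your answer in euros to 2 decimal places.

Set it up as a linear program. Let x1 = kg of DAP, x2 = kg of compost blend, x3 = kg of calcium nitrate, x4 = kg of urea.
Minimise 1.47x1 + 0.09x2 + 1.14x3 + 1.01x4 with:
  0.02x2 ≥ 0.03   (potassium (K₂O))
  0.18x1 + 0.02x2 + 0.16x3 + 0.47x4 ≥ 0.56   (nitrogen)
  x1, x2, x3, x4 ≥ 0.
At the optimum only compost blend, urea are positive (DAP, calcium nitrate = 0). The potassium (K₂O) and nitrogen requirements are met with equality.
That vertex is x2 = 1.5, x4 = 1.128.
Cost = 0.09·1.5 + 1.01·1.128 = 1.2743.

€1.27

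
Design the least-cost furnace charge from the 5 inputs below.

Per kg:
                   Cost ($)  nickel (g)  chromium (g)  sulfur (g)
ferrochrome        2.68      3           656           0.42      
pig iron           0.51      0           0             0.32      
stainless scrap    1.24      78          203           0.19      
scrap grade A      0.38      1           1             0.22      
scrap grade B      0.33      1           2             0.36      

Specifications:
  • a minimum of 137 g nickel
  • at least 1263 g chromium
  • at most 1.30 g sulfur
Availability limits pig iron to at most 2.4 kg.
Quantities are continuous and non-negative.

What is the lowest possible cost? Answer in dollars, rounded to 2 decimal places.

This is a linear program. Let x1 = kg of ferrochrome, x2 = kg of pig iron, x3 = kg of stainless scrap, x4 = kg of scrap grade A, x5 = kg of scrap grade B.
Minimize 2.68x1 + 0.51x2 + 1.24x3 + 0.38x4 + 0.33x5 s.t.:
  3x1 + 78x3 + 1x4 + 1x5 ≥ 137   (nickel)
  656x1 + 203x3 + 1x4 + 2x5 ≥ 1263   (chromium)
  0.42x1 + 0.32x2 + 0.19x3 + 0.22x4 + 0.36x5 ≤ 1.3   (sulfur)
  x2 ≤ 2.4
  x1, x2, x3, x4, x5 ≥ 0.
At the optimum only ferrochrome, stainless scrap are positive (pig iron, scrap grade A, scrap grade B = 0). There the nickel and chromium constraints are tight.
Solving gives x1 = 1.398, x3 = 1.703.
Hence cost = 2.68·1.398 + 1.24·1.703 = $5.8584.

$5.86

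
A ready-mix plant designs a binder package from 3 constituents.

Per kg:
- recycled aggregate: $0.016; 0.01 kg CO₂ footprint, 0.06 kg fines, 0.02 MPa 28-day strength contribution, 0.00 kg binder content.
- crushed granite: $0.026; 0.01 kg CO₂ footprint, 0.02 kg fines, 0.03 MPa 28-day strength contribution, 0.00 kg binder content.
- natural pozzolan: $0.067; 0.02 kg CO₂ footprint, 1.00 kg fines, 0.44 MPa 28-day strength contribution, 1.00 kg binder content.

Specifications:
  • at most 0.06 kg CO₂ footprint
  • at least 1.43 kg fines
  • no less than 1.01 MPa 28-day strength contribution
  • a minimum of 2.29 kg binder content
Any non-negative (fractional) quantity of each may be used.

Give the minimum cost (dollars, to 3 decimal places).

$0.154

This is a linear program. Let x1 = kg of recycled aggregate, x2 = kg of crushed granite, x3 = kg of natural pozzolan.
Minimize 0.016x1 + 0.026x2 + 0.067x3 with:
  0.01x1 + 0.01x2 + 0.02x3 ≤ 0.06   (CO₂ footprint)
  0.06x1 + 0.02x2 + 1x3 ≥ 1.43   (fines)
  0.02x1 + 0.03x2 + 0.44x3 ≥ 1.01   (28-day strength contribution)
  1x3 ≥ 2.29   (binder content)
  x1, x2, x3 ≥ 0.
The minimum-cost mix takes nothing from recycled aggregate, crushed granite — only natural pozzolan. The 28-day strength contribution requirement is met with equality.
That vertex is x3 = 2.295.
Objective = 0.067·2.295 = 0.15377.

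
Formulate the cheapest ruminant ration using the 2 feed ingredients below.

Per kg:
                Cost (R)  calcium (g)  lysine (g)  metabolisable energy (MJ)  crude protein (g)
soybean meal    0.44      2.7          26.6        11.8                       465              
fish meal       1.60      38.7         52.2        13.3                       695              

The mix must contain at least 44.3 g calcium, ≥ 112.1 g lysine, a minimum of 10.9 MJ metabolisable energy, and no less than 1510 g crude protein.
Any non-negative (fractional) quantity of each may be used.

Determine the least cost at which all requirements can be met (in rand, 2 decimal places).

Set it up as a linear program. Let x1 = kg of soybean meal, x2 = kg of fish meal.
min 0.44x1 + 1.6x2 s.t.:
  2.7x1 + 38.7x2 ≥ 44.3   (calcium)
  26.6x1 + 52.2x2 ≥ 112.1   (lysine)
  11.8x1 + 13.3x2 ≥ 10.9   (metabolisable energy)
  465x1 + 695x2 ≥ 1510   (crude protein)
  x1, x2 ≥ 0.
Both inputs are positive at the optimum. The calcium and lysine requirements are met with equality.
So soybean meal = 2.28 kg, fish meal = 0.9856 kg.
Total cost: 0.44·2.28 + 1.6·0.9856 = 2.5802.

R2.58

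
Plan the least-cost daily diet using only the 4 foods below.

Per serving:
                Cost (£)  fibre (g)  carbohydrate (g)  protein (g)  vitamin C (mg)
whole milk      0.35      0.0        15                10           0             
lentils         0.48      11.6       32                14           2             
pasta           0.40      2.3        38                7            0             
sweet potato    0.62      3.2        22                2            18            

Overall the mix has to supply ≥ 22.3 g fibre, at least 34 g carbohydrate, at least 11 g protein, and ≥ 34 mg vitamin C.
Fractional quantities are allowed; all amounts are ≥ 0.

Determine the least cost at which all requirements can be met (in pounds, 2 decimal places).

This is a linear program. Let x1 = servings of whole milk, x2 = servings of lentils, x3 = servings of pasta, x4 = servings of sweet potato.
min 0.35x1 + 0.48x2 + 0.4x3 + 0.62x4 s.t.:
  11.6x2 + 2.3x3 + 3.2x4 ≥ 22.3   (fibre)
  15x1 + 32x2 + 38x3 + 22x4 ≥ 34   (carbohydrate)
  10x1 + 14x2 + 7x3 + 2x4 ≥ 11   (protein)
  2x2 + 18x4 ≥ 34   (vitamin C)
  x1, x2, x3, x4 ≥ 0.
At the optimum only lentils, sweet potato are positive (whole milk, pasta = 0). There the fibre and vitamin C constraints are tight.
Optimal quantities: lentils = 1.446 servings, sweet potato = 1.728 servings.
Cost = 0.48·1.446 + 0.62·1.728 = 1.7654.

£1.77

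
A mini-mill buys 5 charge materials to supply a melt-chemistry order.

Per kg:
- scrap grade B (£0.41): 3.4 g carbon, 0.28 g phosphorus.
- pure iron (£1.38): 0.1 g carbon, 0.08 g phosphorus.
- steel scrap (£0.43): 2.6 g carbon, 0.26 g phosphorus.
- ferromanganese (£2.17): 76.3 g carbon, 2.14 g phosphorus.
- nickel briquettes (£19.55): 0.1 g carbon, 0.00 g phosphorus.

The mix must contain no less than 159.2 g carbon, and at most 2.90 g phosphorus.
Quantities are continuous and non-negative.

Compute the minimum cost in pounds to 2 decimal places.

£10912.39

Let x1 = kg of scrap grade B, x2 = kg of pure iron, x3 = kg of steel scrap, x4 = kg of ferromanganese, x5 = kg of nickel briquettes.
min 0.41x1 + 1.38x2 + 0.43x3 + 2.17x4 + 19.55x5 s.t.:
  3.4x1 + 0.1x2 + 2.6x3 + 76.3x4 + 0.1x5 ≥ 159.2   (carbon)
  0.28x1 + 0.08x2 + 0.26x3 + 2.14x4 ≤ 2.9   (phosphorus)
  x1, x2, x3, x4, x5 ≥ 0.
The cheapest feasible vertex uses only ferromanganese, nickel briquettes; scrap grade B, pure iron, steel scrap are not used. There the carbon and phosphorus constraints are tight.
Optimal quantities: ferromanganese = 1.35514 kg, nickel briquettes = 558.028 kg.
Hence cost = 2.17·1.35514 + 19.55·558.028 = £10912.3881.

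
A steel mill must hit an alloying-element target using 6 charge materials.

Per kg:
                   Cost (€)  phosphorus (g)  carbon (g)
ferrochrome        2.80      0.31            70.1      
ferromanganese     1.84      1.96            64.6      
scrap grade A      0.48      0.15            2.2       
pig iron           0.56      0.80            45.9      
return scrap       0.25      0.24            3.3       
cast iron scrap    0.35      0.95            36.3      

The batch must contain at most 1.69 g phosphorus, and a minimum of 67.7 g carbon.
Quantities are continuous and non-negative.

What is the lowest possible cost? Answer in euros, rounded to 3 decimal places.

€0.677

This is a linear program. Let x1 = kg of ferrochrome, x2 = kg of ferromanganese, x3 = kg of scrap grade A, x4 = kg of pig iron, x5 = kg of return scrap, x6 = kg of cast iron scrap.
min 2.8x1 + 1.84x2 + 0.48x3 + 0.56x4 + 0.25x5 + 0.35x6 s.t.:
  0.31x1 + 1.96x2 + 0.15x3 + 0.8x4 + 0.24x5 + 0.95x6 ≤ 1.69   (phosphorus)
  70.1x1 + 64.6x2 + 2.2x3 + 45.9x4 + 3.3x5 + 36.3x6 ≥ 67.7   (carbon)
  x1, x2, x3, x4, x5, x6 ≥ 0.
The cheapest feasible vertex uses only pig iron, cast iron scrap; ferrochrome, ferromanganese, scrap grade A, return scrap are not used. The phosphorus and carbon requirements are met with equality.
That vertex is x4 = 0.2038, x6 = 1.607.
Cost = 0.56·0.2038 + 0.35·1.607 = 0.67658.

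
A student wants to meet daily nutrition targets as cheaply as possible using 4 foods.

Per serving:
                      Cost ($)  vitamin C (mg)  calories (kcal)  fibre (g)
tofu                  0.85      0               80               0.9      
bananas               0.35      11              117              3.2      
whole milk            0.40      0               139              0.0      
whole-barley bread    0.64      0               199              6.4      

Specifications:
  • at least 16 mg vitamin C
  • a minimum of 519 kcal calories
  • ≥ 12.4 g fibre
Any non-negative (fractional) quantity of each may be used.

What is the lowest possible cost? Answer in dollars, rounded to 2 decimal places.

This is a linear program. Let x1 = servings of tofu, x2 = servings of bananas, x3 = servings of whole milk, x4 = servings of whole-barley bread.
Minimise 0.85x1 + 0.35x2 + 0.4x3 + 0.64x4 with:
  11x2 ≥ 16   (vitamin C)
  80x1 + 117x2 + 139x3 + 199x4 ≥ 519   (calories)
  0.9x1 + 3.2x2 + 6.4x4 ≥ 12.4   (fibre)
  x1, x2, x3, x4 ≥ 0.
At the optimum only bananas, whole milk are positive (tofu, whole-barley bread = 0). The calories and fibre requirements are met with equality.
That vertex is x2 = 3.875, x3 = 0.4721.
Hence cost = 0.35·3.875 + 0.4·0.4721 = $1.5451.

$1.55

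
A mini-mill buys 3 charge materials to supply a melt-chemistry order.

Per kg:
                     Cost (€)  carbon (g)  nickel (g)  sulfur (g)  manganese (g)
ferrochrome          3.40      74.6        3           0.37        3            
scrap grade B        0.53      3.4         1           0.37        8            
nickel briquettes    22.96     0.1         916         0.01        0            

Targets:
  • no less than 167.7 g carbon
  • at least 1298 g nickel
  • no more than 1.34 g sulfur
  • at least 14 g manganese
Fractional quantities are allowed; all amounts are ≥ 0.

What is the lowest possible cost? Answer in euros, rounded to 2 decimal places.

€40.33

Let x1 = kg of ferrochrome, x2 = kg of scrap grade B, x3 = kg of nickel briquettes.
Minimize 3.4x1 + 0.53x2 + 22.96x3 with:
  74.6x1 + 3.4x2 + 0.1x3 ≥ 167.7   (carbon)
  3x1 + 1x2 + 916x3 ≥ 1298   (nickel)
  0.37x1 + 0.37x2 + 0.01x3 ≤ 1.34   (sulfur)
  3x1 + 8x2 ≥ 14   (manganese)
  x1, x2, x3 ≥ 0.
All 3 inputs are positive at the optimum. There the carbon, nickel, manganese constraints are tight.
Solving gives x1 = 2.204, x2 = 0.9235, x3 = 1.409.
Total cost: 3.4·2.204 + 0.53·0.9235 + 22.96·1.409 = 40.3337.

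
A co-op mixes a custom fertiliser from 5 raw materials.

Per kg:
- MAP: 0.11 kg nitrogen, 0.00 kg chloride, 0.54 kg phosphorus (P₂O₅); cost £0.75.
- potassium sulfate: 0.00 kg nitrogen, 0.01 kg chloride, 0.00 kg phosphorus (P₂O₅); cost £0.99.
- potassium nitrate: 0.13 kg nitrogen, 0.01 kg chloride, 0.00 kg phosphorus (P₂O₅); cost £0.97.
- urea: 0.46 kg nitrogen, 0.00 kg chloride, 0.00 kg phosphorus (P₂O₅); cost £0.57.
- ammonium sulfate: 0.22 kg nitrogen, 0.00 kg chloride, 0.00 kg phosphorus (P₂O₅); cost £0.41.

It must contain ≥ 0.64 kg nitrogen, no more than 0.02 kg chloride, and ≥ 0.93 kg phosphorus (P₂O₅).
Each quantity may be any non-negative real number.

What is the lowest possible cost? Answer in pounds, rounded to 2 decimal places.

£1.85

Let x1 = kg of MAP, x2 = kg of potassium sulfate, x3 = kg of potassium nitrate, x4 = kg of urea, x5 = kg of ammonium sulfate.
min 0.75x1 + 0.99x2 + 0.97x3 + 0.57x4 + 0.41x5 s.t.:
  0.11x1 + 0.13x3 + 0.46x4 + 0.22x5 ≥ 0.64   (nitrogen)
  0.01x2 + 0.01x3 ≤ 0.02   (chloride)
  0.54x1 ≥ 0.93   (phosphorus (P₂O₅))
  x1, x2, x3, x4, x5 ≥ 0.
The cheapest feasible vertex uses only MAP, urea; potassium sulfate, potassium nitrate, ammonium sulfate are not used. The nitrogen and phosphorus (P₂O₅) requirements are met with equality.
Optimal quantities: MAP = 1.722 kg, urea = 0.9795 kg.
Hence cost = 0.75·1.722 + 0.57·0.9795 = £1.8498.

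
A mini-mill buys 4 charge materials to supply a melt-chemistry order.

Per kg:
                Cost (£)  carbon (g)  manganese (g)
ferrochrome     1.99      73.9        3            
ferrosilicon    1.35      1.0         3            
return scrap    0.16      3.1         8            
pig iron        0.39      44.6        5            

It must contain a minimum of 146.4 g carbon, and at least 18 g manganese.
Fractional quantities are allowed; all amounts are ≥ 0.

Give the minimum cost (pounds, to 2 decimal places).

£1.31

Let x1 = kg of ferrochrome, x2 = kg of ferrosilicon, x3 = kg of return scrap, x4 = kg of pig iron.
Minimize 1.99x1 + 1.35x2 + 0.16x3 + 0.39x4 subject to:
  73.9x1 + 1x2 + 3.1x3 + 44.6x4 ≥ 146.4   (carbon)
  3x1 + 3x2 + 8x3 + 5x4 ≥ 18   (manganese)
  x1, x2, x3, x4 ≥ 0.
The cheapest feasible vertex uses only return scrap, pig iron; ferrochrome, ferrosilicon are not used. Binding constraints: carbon and manganese.
That vertex is x3 = 0.2074, x4 = 3.268.
Objective = 0.16·0.2074 + 0.39·3.268 = 1.3077.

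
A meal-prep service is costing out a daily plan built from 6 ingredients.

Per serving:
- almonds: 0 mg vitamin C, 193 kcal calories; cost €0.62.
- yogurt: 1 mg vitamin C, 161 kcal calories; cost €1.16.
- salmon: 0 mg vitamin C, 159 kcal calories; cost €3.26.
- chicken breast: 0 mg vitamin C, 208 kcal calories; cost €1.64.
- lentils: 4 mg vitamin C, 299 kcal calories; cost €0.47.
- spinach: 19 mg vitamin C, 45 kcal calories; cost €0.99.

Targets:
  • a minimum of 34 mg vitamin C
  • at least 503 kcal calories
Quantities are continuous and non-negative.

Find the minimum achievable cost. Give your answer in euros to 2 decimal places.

This is a linear program. Let x1 = servings of almonds, x2 = servings of yogurt, x3 = servings of salmon, x4 = servings of chicken breast, x5 = servings of lentils, x6 = servings of spinach.
Minimise 0.62x1 + 1.16x2 + 3.26x3 + 1.64x4 + 0.47x5 + 0.99x6 subject to:
  1x2 + 4x5 + 19x6 ≥ 34   (vitamin C)
  193x1 + 161x2 + 159x3 + 208x4 + 299x5 + 45x6 ≥ 503   (calories)
  x1, x2, x3, x4, x5, x6 ≥ 0.
The cheapest feasible vertex uses only lentils, spinach; almonds, yogurt, salmon, chicken breast are not used. There the vitamin C and calories constraints are tight.
That vertex is x5 = 1.459, x6 = 1.482.
Cost = 0.47·1.459 + 0.99·1.482 = 2.1529.

€2.15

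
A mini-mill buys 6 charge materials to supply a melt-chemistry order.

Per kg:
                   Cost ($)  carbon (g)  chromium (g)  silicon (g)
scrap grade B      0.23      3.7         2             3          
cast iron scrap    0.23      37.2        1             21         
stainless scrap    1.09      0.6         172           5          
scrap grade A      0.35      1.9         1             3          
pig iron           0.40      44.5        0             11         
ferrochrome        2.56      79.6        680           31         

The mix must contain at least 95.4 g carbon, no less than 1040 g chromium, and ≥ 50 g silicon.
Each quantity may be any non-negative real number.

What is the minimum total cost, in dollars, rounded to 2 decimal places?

$3.94

Treat it as an LP. Let x1 = kg of scrap grade B, x2 = kg of cast iron scrap, x3 = kg of stainless scrap, x4 = kg of scrap grade A, x5 = kg of pig iron, x6 = kg of ferrochrome.
min 0.23x1 + 0.23x2 + 1.09x3 + 0.35x4 + 0.4x5 + 2.56x6 with:
  3.7x1 + 37.2x2 + 0.6x3 + 1.9x4 + 44.5x5 + 79.6x6 ≥ 95.4   (carbon)
  2x1 + 1x2 + 172x3 + 1x4 + 680x6 ≥ 1040   (chromium)
  3x1 + 21x2 + 5x3 + 3x4 + 11x5 + 31x6 ≥ 50   (silicon)
  x1, x2, x3, x4, x5, x6 ≥ 0.
The optimal basis is {cast iron scrap, ferrochrome}; scrap grade B, stainless scrap, scrap grade A, pig iron drop out. There the chromium and silicon constraints are tight.
Solving gives x2 = 0.1235, x6 = 1.529.
Hence cost = 0.23·0.1235 + 2.56·1.529 = $3.9426.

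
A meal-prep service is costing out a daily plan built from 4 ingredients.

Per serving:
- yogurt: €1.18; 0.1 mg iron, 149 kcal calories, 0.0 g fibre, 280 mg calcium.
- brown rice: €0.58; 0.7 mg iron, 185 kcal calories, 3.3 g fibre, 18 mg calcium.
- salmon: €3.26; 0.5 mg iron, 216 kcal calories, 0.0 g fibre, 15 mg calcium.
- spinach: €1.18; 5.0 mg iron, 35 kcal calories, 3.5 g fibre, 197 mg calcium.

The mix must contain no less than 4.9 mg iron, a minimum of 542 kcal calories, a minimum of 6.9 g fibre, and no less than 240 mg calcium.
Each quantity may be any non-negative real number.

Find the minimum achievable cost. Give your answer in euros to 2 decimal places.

Treat it as an LP. Let x1 = servings of yogurt, x2 = servings of brown rice, x3 = servings of salmon, x4 = servings of spinach.
min 1.18x1 + 0.58x2 + 3.26x3 + 1.18x4 subject to:
  0.1x1 + 0.7x2 + 0.5x3 + 5x4 ≥ 4.9   (iron)
  149x1 + 185x2 + 216x3 + 35x4 ≥ 542   (calories)
  3.3x2 + 3.5x4 ≥ 6.9   (fibre)
  280x1 + 18x2 + 15x3 + 197x4 ≥ 240   (calcium)
  x1, x2, x3, x4 ≥ 0.
The optimal basis is {yogurt, brown rice, spinach}; salmon drops out. There the iron, calories, calcium constraints are tight.
Solving gives x1 = 0.2604, x2 = 2.605, x4 = 0.6102.
Objective = 1.18·0.2604 + 0.58·2.605 + 1.18·0.6102 = 2.5382.

€2.54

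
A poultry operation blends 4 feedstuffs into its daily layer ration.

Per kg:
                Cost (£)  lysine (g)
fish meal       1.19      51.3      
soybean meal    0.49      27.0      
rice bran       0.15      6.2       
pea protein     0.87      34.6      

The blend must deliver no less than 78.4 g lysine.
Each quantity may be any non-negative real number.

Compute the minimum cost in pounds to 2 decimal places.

This is a linear program. Let x1 = kg of fish meal, x2 = kg of soybean meal, x3 = kg of rice bran, x4 = kg of pea protein.
Minimise 1.19x1 + 0.49x2 + 0.15x3 + 0.87x4 s.t.:
  51.3x1 + 27x2 + 6.2x3 + 34.6x4 ≥ 78.4   (lysine)
  x1, x2, x3, x4 ≥ 0.
The cheapest feasible vertex uses only soybean meal; fish meal, rice bran, pea protein are not used. There the lysine constraint is tight.
Optimal quantities: soybean meal = 2.904 kg.
Cost = 0.49·2.904 = 1.4230.

£1.42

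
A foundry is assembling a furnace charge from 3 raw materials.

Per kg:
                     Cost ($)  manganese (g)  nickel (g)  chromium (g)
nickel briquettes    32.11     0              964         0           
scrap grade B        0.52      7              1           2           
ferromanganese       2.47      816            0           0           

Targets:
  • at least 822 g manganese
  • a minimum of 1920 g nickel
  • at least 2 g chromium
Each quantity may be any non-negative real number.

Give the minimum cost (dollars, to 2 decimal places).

$66.91

Set it up as a linear program. Let x1 = kg of nickel briquettes, x2 = kg of scrap grade B, x3 = kg of ferromanganese.
Minimize 32.11x1 + 0.52x2 + 2.47x3 s.t.:
  7x2 + 816x3 ≥ 822   (manganese)
  964x1 + 1x2 ≥ 1920   (nickel)
  2x2 ≥ 2   (chromium)
  x1, x2, x3 ≥ 0.
The optimal mix uses every input. Binding constraints: manganese, nickel, chromium.
Solving gives x1 = 1.9907, x2 = 1, x3 = 0.99877.
Total cost: 32.11·1.9907 + 0.52·1 + 2.47·0.99877 = 66.9083.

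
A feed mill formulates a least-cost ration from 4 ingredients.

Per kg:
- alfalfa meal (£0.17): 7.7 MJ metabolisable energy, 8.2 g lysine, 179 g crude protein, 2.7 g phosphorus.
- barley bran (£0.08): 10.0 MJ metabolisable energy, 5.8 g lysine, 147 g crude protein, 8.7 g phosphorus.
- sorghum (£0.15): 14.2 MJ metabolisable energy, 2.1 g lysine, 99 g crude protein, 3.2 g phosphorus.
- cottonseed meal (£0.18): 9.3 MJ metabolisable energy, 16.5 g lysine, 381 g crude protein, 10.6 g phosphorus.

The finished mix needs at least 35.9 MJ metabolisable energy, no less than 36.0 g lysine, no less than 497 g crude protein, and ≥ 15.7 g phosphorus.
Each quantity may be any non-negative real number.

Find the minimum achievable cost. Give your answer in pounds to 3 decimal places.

£0.432

Set it up as a linear program. Let x1 = kg of alfalfa meal, x2 = kg of barley bran, x3 = kg of sorghum, x4 = kg of cottonseed meal.
min 0.17x1 + 0.08x2 + 0.15x3 + 0.18x4 s.t.:
  7.7x1 + 10x2 + 14.2x3 + 9.3x4 ≥ 35.9   (metabolisable energy)
  8.2x1 + 5.8x2 + 2.1x3 + 16.5x4 ≥ 36   (lysine)
  179x1 + 147x2 + 99x3 + 381x4 ≥ 497   (crude protein)
  2.7x1 + 8.7x2 + 3.2x3 + 10.6x4 ≥ 15.7   (phosphorus)
  x1, x2, x3, x4 ≥ 0.
The minimum-cost mix takes nothing from alfalfa meal, sorghum — only barley bran, cottonseed meal. The metabolisable energy and lysine requirements are met with equality.
Solving gives x2 = 2.319, x4 = 1.367.
Cost = 0.08·2.319 + 0.18·1.367 = 0.43158.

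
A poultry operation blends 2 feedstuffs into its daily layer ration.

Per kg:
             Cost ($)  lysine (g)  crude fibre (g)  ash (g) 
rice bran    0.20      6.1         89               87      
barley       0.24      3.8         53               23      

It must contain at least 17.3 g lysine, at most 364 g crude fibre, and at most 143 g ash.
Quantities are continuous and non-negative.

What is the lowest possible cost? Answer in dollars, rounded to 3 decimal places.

$0.951

This is a linear program. Let x1 = kg of rice bran, x2 = kg of barley.
min 0.2x1 + 0.24x2 with:
  6.1x1 + 3.8x2 ≥ 17.3   (lysine)
  89x1 + 53x2 ≤ 364   (crude fibre)
  87x1 + 23x2 ≤ 143   (ash)
  x1, x2 ≥ 0.
Both inputs are positive at the optimum. There the lysine and ash constraints are tight.
Optimal quantities: rice bran = 0.7646 kg, barley = 3.325 kg.
Objective = 0.2·0.7646 + 0.24·3.325 = 0.95092.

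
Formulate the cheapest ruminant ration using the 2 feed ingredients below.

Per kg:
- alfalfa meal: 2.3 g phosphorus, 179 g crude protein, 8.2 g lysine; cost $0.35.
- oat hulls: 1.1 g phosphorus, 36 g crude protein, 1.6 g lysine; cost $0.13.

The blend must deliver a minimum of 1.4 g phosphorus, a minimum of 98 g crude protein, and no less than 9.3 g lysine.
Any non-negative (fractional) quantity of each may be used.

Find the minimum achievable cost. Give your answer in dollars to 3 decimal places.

Let x1 = kg of alfalfa meal, x2 = kg of oat hulls.
Minimize 0.35x1 + 0.13x2 with:
  2.3x1 + 1.1x2 ≥ 1.4   (phosphorus)
  179x1 + 36x2 ≥ 98   (crude protein)
  8.2x1 + 1.6x2 ≥ 9.3   (lysine)
  x1, x2 ≥ 0.
The minimum-cost mix takes nothing from oat hulls — only alfalfa meal. There the lysine constraint is tight.
Optimal quantities: alfalfa meal = 1.134 kg.
Total cost: 0.35·1.134 = 0.39690.

$0.397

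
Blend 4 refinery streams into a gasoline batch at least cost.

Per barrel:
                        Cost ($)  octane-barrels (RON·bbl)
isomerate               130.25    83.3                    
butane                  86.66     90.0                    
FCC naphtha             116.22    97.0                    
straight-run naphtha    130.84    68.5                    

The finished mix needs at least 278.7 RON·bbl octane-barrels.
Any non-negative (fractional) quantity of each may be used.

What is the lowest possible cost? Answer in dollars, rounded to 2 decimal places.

$268.36

Set it up as a linear program. Let x1 = barrels of isomerate, x2 = barrels of butane, x3 = barrels of FCC naphtha, x4 = barrels of straight-run naphtha.
Minimize 130.25x1 + 86.66x2 + 116.22x3 + 130.84x4 s.t.:
  83.3x1 + 90x2 + 97x3 + 68.5x4 ≥ 278.7   (octane-barrels)
  x1, x2, x3, x4 ≥ 0.
The minimum-cost mix takes nothing from isomerate, FCC naphtha, straight-run naphtha — only butane. Binding constraint: octane-barrels.
So butane = 3.0967 barrels.
Hence cost = 86.66·3.0967 = $268.3600.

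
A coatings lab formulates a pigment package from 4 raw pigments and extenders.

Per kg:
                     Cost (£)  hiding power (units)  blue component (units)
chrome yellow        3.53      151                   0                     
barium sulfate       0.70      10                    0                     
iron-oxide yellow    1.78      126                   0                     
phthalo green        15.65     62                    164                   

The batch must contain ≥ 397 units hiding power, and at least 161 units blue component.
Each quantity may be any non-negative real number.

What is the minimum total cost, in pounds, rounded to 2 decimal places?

£20.11

Set it up as a linear program. Let x1 = kg of chrome yellow, x2 = kg of barium sulfate, x3 = kg of iron-oxide yellow, x4 = kg of phthalo green.
min 3.53x1 + 0.7x2 + 1.78x3 + 15.65x4 s.t.:
  151x1 + 10x2 + 126x3 + 62x4 ≥ 397   (hiding power)
  164x4 ≥ 161   (blue component)
  x1, x2, x3, x4 ≥ 0.
The cheapest feasible vertex uses only iron-oxide yellow, phthalo green; chrome yellow, barium sulfate are not used. The hiding power and blue component requirements are met with equality.
Solving gives x3 = 2.668, x4 = 0.9817.
Objective = 1.78·2.668 + 15.65·0.9817 = 20.1126.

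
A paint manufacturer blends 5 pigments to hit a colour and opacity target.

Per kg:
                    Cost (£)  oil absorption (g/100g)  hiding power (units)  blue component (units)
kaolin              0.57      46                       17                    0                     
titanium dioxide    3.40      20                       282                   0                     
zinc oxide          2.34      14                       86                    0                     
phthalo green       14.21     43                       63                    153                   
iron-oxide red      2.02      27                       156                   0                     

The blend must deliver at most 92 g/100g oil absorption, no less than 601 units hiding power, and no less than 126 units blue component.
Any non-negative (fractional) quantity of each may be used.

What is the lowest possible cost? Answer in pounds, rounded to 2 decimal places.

Set it up as a linear program. Let x1 = kg of kaolin, x2 = kg of titanium dioxide, x3 = kg of zinc oxide, x4 = kg of phthalo green, x5 = kg of iron-oxide red.
Minimise 0.57x1 + 3.4x2 + 2.34x3 + 14.21x4 + 2.02x5 subject to:
  46x1 + 20x2 + 14x3 + 43x4 + 27x5 ≤ 92   (oil absorption)
  17x1 + 282x2 + 86x3 + 63x4 + 156x5 ≥ 601   (hiding power)
  153x4 ≥ 126   (blue component)
  x1, x2, x3, x4, x5 ≥ 0.
The cheapest feasible vertex uses only titanium dioxide, phthalo green; kaolin, zinc oxide, iron-oxide red are not used. There the hiding power and blue component constraints are tight.
Optimal quantities: titanium dioxide = 1.947 kg, phthalo green = 0.8235 kg.
Total cost: 3.4·1.947 + 14.21·0.8235 = 18.3217.

£18.32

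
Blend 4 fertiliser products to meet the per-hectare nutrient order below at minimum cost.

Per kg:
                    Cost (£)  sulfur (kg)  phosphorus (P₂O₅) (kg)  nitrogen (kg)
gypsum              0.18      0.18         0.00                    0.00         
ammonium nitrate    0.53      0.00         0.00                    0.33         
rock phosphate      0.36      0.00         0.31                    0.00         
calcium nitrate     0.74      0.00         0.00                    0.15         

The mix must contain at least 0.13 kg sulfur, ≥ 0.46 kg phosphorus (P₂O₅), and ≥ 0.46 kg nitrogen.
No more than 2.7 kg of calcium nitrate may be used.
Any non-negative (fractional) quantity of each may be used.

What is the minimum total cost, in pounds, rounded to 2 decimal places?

Set it up as a linear program. Let x1 = kg of gypsum, x2 = kg of ammonium nitrate, x3 = kg of rock phosphate, x4 = kg of calcium nitrate.
Minimize 0.18x1 + 0.53x2 + 0.36x3 + 0.74x4 s.t.:
  0.18x1 ≥ 0.13   (sulfur)
  0.31x3 ≥ 0.46   (phosphorus (P₂O₅))
  0.33x2 + 0.15x4 ≥ 0.46   (nitrogen)
  x4 ≤ 2.7
  x1, x2, x3, x4 ≥ 0.
The optimal basis is {gypsum, ammonium nitrate, rock phosphate}; calcium nitrate drops out. The sulfur, phosphorus (P₂O₅), nitrogen requirements are met with equality.
Solving gives x1 = 0.7222, x2 = 1.394, x3 = 1.484.
Cost = 0.18·0.7222 + 0.53·1.394 + 0.36·1.484 = 1.4031.

£1.40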